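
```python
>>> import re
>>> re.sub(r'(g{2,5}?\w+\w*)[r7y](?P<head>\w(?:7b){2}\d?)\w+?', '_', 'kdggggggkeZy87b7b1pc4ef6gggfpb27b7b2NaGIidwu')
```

'kd_c4ef6gggfpb27b7b2NaGIidwu'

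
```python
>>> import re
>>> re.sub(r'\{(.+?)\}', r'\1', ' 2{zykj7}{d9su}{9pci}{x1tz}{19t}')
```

' 2zykj7d9su9pcix1tz19t'

Because the quantifier is non-greedy, it stops expanding at the earliest point where the rest of the pattern can succeed.
Matches: at [2:9] → '{zykj7}'; at [9:15] → '{d9su}'; at [15:21] → '{9pci}'; at [21:27] → '{x1tz}'; at [27:32] → '{19t}'.
Each match is replaced using the text its own group 1 captured.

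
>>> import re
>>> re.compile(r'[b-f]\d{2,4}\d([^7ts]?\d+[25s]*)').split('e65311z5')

The group in the pattern means `split` returns the separators' captures alongside the pieces.

['', 'z5', '']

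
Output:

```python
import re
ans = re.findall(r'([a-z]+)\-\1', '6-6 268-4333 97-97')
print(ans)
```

The backreference `\1` re-matches whatever the first group consumed, character for character.
Because there's exactly one group, `findall` drops the full match and keeps group 1 from each hit.
Nothing in the string satisfies the pattern, so the list is empty.

[]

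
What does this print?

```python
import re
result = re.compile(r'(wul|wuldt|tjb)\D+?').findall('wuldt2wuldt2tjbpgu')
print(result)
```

['wul', 'wul', 'tjb']

Matches: at [0:4] match 'wuld', group 1 = 'wul'; at [6:10] match 'wuld', group 1 = 'wul'; at [12:16] match 'tjbp', group 1 = 'tjb'.
With a single group, `findall` returns only what that group captured — 3 items.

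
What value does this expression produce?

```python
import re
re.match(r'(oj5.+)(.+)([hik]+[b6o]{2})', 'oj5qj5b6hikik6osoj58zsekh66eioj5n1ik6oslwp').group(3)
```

'k6o'

The pattern matches the literal 'oj5', then one or more of any character (captured); then one or more of any character (captured); then one or more of one of [hik], then exactly 2 of one of [b6o] (captured).
`re.match` won't scan ahead — the pattern has to work from the very first character.
The match spans [0:38] → 'oj5qj5b6hikik6osoj58zsekh66eioj5n1ik6o'.
Captured: group 1 = 'oj5qj5b6hikik6osoj58zsekh66eioj5n1', group 2 = 'i', group 3 = 'k6o'.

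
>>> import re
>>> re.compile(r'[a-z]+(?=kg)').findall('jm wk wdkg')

['wd']

Lookahead/lookbehind check context without consuming it, so the matched span excludes the asserted characters.
Scanning left to right: at [6:8] → 'wd'.
Since nothing is captured, `findall` lists the 1 matched substring directly.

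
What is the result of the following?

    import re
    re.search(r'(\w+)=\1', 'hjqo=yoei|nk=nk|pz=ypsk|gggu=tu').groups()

`\1` has to match the exact text group 1 already captured.
`re.search` scans for the first position where the pattern succeeds.
The match spans [10:15] → 'nk=nk'.
Captured: group 1 = 'nk'.

('nk',)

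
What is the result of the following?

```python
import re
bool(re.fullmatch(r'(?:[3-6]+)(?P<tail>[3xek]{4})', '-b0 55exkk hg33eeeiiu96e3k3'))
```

The pattern matches one or more of a character in [3-6] (non-capturing group); then exactly 4 of one of [3xek] (captured as 'tail').
For `fullmatch`, every character of the input must be accounted for by the pattern.
Here the string isn't matched end-to-end, so the call returns None, and `bool(None)` is False.

False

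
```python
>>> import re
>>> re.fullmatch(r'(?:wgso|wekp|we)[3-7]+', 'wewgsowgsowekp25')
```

`re.fullmatch` requires the pattern to consume the entire string.
Here the string isn't matched end-to-end, so the call returns None.

None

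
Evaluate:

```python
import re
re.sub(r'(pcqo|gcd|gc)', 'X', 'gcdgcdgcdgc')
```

'XXXX'

Branches in `(...|...)` are attempted left-to-right; the first branch that allows the whole pattern to succeed is taken.
Matches: at [0:3] → 'gcd'; at [3:6] → 'gcd'; at [6:9] → 'gcd'; at [9:11] → 'gc'.
`sub` substitutes 'X' at each match site.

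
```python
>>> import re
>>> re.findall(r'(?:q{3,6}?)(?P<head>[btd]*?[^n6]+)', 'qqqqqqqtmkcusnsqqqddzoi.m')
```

The pattern matches 3 to 6 of a literal 'q' (lazy) (non-capturing group); then zero or more of one of [btd] (lazy), then one or more of any character except [n6] (captured as 'head').
A non-greedy quantifier consumes as few characters as it can — just enough that the remainder of the pattern still matches from where it stops; whatever follows it matches normally.
Scanning left to right: at [0:13] match 'qqqqqqqtmkcus', group 1 = 'qqqqtmkcus'; at [15:25] match 'qqqddzoi.m', group 1 = 'ddzoi.m'.
`findall` collects group 1 from each match (2 total).

['qqqqtmkcus', 'ddzoi.m']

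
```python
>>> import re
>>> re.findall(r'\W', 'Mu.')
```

This matches a non-word character.
Matches: at [2:3] → '.'.
Since nothing is captured, `findall` lists the 1 matched substring directly.

['.']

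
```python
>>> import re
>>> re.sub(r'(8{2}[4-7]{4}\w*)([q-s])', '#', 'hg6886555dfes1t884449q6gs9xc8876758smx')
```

The pattern matches exactly 2 of the literal '8', then exactly 4 of a character in [4-7], then zero or more of a word character (captured); then a character in [q-s] (captured).
Matches: at [3:36] → '886555dfes1t884449q6gs9xc8876758s'.
`sub` substitutes '#' at each match site.

'hg6#mx'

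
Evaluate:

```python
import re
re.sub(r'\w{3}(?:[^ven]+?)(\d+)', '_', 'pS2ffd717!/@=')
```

The pattern matches exactly 3 of a word character; then one or more of any character except [ven] (lazy) (non-capturing group); then one or more of a digit (captured).
`sub` substitutes '_' at each match site.

'_!/@='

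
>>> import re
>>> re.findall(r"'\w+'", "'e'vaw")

Matches: at [0:3] → "'e'".
No capturing groups, so `findall` returns the 1 full match string.

["'e'"]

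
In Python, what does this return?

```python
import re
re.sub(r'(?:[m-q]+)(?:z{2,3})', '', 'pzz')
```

The pattern matches one or more of a character in [m-q] (non-capturing group); then 2 to 3 of a literal 'z' (non-capturing group).
Matches: at [0:3] → 'pzz'.
Every occurrence is swapped for ''.

''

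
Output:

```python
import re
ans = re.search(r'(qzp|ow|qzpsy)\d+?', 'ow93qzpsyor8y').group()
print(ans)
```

ow9

`search` walks the string left to right and returns the first match it finds.
The match spans [0:3] → 'ow9'.
Captured: group 1 = 'ow'.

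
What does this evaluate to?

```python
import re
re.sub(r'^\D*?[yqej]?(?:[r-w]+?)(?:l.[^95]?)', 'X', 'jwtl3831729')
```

Each match is replaced by 'X'.

'X31729'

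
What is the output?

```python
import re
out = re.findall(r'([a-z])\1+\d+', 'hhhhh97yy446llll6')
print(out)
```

`\1` has to match the exact text group 1 already captured.
Matches: at [0:7] match 'hhhhh97', group 1 = 'h'; at [7:12] match 'yy446', group 1 = 'y'; at [12:17] match 'llll6', group 1 = 'l'.
One capturing group, so `findall` returns just the captured substring from each match — 3 in all.

['h', 'y', 'l']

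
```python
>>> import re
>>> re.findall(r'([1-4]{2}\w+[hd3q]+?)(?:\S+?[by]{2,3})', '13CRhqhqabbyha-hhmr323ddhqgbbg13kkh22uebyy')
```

Pattern: exactly 2 of a character in [1-4], then one or more of a word character, then one or more of one of [hd3q] (lazy) (captured); then one or more of a non-whitespace character (lazy), then 2 to 3 of one of [by] (non-capturing group).
Matches: at [0:29] match '13CRhqhqabbyha-hhmr323ddhqgbb', group 1 = '13CRhqhqabbyh'; at [30:42] match '13kkh22uebyy', group 1 = '13kkh'.
Because there's exactly one group, `findall` drops the full match and keeps group 1 from each hit.

['13CRhqhqabbyh', '13kkh']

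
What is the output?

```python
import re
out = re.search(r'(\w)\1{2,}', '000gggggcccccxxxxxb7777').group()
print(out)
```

000

A backreference is literal: `\1` must see the identical characters the first group matched.
Unlike `match`, `search` isn't anchored — it looks for the pattern anywhere in the string.
The match spans [0:3] → '000'.
Captured: group 1 = '0'.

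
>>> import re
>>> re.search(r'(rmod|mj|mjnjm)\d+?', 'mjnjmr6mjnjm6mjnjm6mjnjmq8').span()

Unlike `match`, `search` isn't anchored — it looks for the pattern anywhere in the string.
The match spans [7:13] → 'mjnjm6'.
Captured: group 1 = 'mjnjm'.

(7, 13)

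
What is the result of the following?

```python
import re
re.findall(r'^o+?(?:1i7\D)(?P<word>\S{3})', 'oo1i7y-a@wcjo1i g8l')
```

The pattern matches anchored at the start of the string; then one or more of a literal 'o' (lazy); then the literal '1i7', then a non-digit (non-capturing group); then exactly 3 of a non-whitespace character (captured as 'word').
Scanning left to right: at [0:9] match 'oo1i7y-a@', group 1 = '-a@'.
`findall` collects group 1 from the one match (1 total).

['-a@']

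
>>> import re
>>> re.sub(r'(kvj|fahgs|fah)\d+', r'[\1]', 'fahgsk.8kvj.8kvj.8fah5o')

'fahgsk.8kvj.8kvj.8[fah]o'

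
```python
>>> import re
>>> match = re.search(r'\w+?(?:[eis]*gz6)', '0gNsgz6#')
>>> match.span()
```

(0, 7)

Pattern: one or more of a word character (lazy); then zero or more of one of [eis], then the literal 'gz6' (non-capturing group).
Unlike `match`, `search` isn't anchored — it looks for the pattern anywhere in the string.
The match spans [0:7] → '0gNsgz6'.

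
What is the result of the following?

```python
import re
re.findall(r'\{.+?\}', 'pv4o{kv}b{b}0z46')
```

A `+?`/`*?`/`{m,n}?` starts at its minimum and grows only as far as needed for what follows to match.
With no groups in the pattern, `findall` gives back each whole match — 2 here.

['{kv}', '{b}']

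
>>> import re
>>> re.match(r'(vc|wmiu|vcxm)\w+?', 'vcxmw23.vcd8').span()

(0, 3)

Alternation isn't longest-match — the leftmost alternative that fits at this position is chosen.
With `match`, the pattern is implicitly anchored at the beginning.
The match spans [0:3] → 'vcx'.
Captured: group 1 = 'vc'.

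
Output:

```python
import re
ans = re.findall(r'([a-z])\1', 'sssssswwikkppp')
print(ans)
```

After group 1 captures some text, `\1` only succeeds where that same text appears again.
Walking the string: at [0:2] match 'ss', group 1 = 's'; at [2:4] match 'ss', group 1 = 's'; at [4:6] match 'ss', group 1 = 's'; at [6:8] match 'ww', group 1 = 'w'; at [9:11] match 'kk', group 1 = 'k'; ….
Because there's exactly one group, `findall` drops the full match and keeps group 1 from each hit.

['s', 's', 's', 'w', 'k', 'p']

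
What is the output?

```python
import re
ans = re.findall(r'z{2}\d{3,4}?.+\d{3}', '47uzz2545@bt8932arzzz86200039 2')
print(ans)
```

The pattern matches exactly 2 of a literal 'z'; then 3 to 4 of a digit (lazy); then one or more of any character, then exactly 3 of a digit.
Scanning left to right: at [3:29] → 'zz2545@bt8932arzzz86200039'.
No capturing groups, so `findall` returns the 1 full match string.

['zz2545@bt8932arzzz86200039']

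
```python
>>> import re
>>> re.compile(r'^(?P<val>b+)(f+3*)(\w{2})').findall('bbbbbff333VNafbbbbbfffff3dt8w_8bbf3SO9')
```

`findall` packs the 3 group values into a tuple for every match.

[('bbbbb', 'ff333', 'VN')]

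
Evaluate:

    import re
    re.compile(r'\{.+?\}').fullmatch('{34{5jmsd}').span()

`fullmatch` succeeds only if the pattern covers the string from start to end.
The match spans [0:10] → '{34{5jmsd}'.

(0, 10)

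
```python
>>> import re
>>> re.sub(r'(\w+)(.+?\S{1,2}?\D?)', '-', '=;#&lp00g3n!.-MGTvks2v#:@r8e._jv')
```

'=;#&---v'

The pattern matches one or more of a word character (captured); then one or more of any character (lazy), then 1 to 2 of a non-whitespace character (lazy), then optionally a non-digit (captured).
A `+?`/`*?`/`{m,n}?` starts at its minimum and grows only as far as needed for what follows to match.
Matches: at [4:14] → 'lp00g3n!.-'; at [14:25] → 'MGTvks2v#:@'; at [25:31] → 'r8e._j'.
Each match is replaced by '-'.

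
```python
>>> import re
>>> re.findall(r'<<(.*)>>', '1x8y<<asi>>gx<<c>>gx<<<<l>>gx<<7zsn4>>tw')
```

['asi>>gx<<c>>gx<<<<l>>gx<<7zsn4']

With a single group, `findall` returns only what that group captured — 1 item.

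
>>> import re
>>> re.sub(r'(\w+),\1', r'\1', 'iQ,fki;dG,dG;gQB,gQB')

`\1` is not a pattern — it's the concrete string captured by group 1, re-applied verbatim.
Matches: at [7:12] → 'dG,dG'; at [13:20] → 'gQB,gQB'.
`\1` in the replacement pulls in group 1's text for each match.

'iQ,fki;dG;gQB'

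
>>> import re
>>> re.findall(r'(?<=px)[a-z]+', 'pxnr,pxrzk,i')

['nr', 'rzk']

Lookahead/lookbehind check context without consuming it, so the matched span excludes the asserted characters.
Scanning left to right: at [2:4] → 'nr'; at [7:10] → 'rzk'.
No capturing groups, so `findall` returns the 2 full match strings.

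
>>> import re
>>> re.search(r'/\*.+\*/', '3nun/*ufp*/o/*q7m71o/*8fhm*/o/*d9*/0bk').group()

Unlike `match`, `search` isn't anchored — it looks for the pattern anywhere in the string.
The match spans [4:35] → '/*ufp*/o/*q7m71o/*8fhm*/o/*d9*/'.

'/*ufp*/o/*q7m71o/*8fhm*/o/*d9*/'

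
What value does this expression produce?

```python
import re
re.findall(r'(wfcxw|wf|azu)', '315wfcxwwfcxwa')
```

The regex engine tests alternatives in the order written; an earlier branch that matches wins even if a later one would match more.
Because there's exactly one group, `findall` drops the full match and keeps group 1 from each hit.

['wfcxw', 'wfcxw']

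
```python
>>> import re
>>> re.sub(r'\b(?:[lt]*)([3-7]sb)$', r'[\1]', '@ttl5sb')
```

Each match is replaced using the text its own group 1 captured.

'@[5sb]'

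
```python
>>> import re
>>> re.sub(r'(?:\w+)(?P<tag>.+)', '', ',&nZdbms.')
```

',&'

Pattern: one or more of a word character (non-capturing group); then one or more of any character (captured as 'tag').
Matches: at [2:9] → 'nZdbms.'.
`sub` substitutes '' at each match site.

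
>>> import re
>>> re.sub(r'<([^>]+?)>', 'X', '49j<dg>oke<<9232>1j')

'49jXokeX1j'

Matches: at [3:7] → '<dg>'; at [10:17] → '<<9232>'.
Every occurrence is swapped for 'X'.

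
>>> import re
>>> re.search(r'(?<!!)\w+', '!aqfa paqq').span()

(2, 5)

A negative assertion filters positions out without eating any characters.
`re.search` scans for the first position where the pattern succeeds.
The match spans [2:5] → 'qfa'.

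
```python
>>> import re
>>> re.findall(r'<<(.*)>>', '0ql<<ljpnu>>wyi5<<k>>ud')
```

['ljpnu>>wyi5<<k']

Walking the string: at [3:21] match '<<ljpnu>>wyi5<<k>>', group 1 = 'ljpnu>>wyi5<<k'.
One capturing group, so `findall` returns just the captured substring from the one match — 1 in all.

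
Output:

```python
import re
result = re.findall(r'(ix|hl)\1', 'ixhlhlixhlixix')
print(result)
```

['hl', 'ix']

The backreference `\1` re-matches whatever the first group consumed, character for character.
Scanning left to right: at [2:6] match 'hlhl', group 1 = 'hl'; at [10:14] match 'ixix', group 1 = 'ix'.
With a single group, `findall` returns only what that group captured — 2 items.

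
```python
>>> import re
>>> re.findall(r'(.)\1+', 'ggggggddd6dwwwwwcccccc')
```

['g', 'd', 'w', 'c']

The backreference `\1` re-matches whatever the first group consumed, character for character.
One capturing group, so `findall` returns just the captured substring from each match — 4 in all.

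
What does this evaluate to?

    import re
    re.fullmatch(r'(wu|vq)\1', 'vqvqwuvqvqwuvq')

The backreference `\1` re-matches whatever the first group consumed, character for character.
For `fullmatch`, every character of the input must be accounted for by the pattern.
Here there's no way to consume every character, so the call returns None.

None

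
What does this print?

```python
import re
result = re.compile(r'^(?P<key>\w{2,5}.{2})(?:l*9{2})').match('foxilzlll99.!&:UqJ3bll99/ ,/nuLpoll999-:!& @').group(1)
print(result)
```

Pattern: anchored at the start of the string; then 2 to 5 of a word character, then exactly 2 of any character (captured as 'key'); then zero or more of a literal 'l', then exactly 2 of a literal '9' (non-capturing group).
`re.match` only tries the pattern at the start of the string.
The match spans [0:11] → 'foxilzlll99'.
Captured: group 1 = 'foxilzl'.

foxilzl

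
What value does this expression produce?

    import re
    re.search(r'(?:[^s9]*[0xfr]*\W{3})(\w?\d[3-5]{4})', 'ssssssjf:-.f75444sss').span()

The match spans [6:17] → 'jf:-.f75444'.

(6, 17)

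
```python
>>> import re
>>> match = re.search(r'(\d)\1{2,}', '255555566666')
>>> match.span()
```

(1, 7)

After group 1 captures some text, `\1` only succeeds where that same text appears again.
The match spans [1:7] → '555555'.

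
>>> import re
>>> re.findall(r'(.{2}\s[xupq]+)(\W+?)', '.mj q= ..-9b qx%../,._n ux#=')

Because the quantifier is non-greedy, it stops expanding at the earliest point where the rest of the pattern can succeed.
`findall` packs the 2 group values into a tuple for every match.

[('mj q', '='), ('9b qx', '%'), ('_n ux', '#')]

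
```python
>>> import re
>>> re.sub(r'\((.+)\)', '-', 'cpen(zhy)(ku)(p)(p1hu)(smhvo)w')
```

`sub` substitutes '-' at each match site.

'cpen-w'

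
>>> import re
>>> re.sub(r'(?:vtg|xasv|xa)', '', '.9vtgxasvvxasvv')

'.9vv'

`|` is ordered: at each position the engine commits to the first alternative that works.
Each match is replaced by ''.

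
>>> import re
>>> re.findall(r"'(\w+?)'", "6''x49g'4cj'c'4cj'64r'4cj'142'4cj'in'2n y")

['x49g', 'c', '64r', '142', 'in']

`findall` collects group 1 from each match (5 total).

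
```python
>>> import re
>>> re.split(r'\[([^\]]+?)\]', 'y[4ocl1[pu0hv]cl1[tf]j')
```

['y', '4ocl1[pu0hv', 'cl1', 'tf', 'j']

Matches to split on: at [1:14] → '[4ocl1[pu0hv]'; at [17:21] → '[tf]'.
Because the pattern has a capturing group, `split` also inserts each captured text between the pieces.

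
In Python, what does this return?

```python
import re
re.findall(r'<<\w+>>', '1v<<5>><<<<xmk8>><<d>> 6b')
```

Since nothing is captured, `findall` lists the 3 matched substrings directly.

['<<5>>', '<<xmk8>>', '<<d>>']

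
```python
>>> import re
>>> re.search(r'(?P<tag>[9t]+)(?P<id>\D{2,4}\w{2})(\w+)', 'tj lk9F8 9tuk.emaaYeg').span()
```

(0, 8)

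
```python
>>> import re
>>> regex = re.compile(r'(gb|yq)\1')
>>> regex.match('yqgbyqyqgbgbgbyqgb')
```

None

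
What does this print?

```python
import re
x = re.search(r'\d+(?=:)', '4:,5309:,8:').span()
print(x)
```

The lookaround is zero-width — it requires the adjacent text to match without consuming it, so the asserted text isn't part of the match.
The match spans [0:1] → '4'.

(0, 1)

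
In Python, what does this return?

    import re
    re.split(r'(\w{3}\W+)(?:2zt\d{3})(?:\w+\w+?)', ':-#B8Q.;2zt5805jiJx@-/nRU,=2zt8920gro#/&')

`re.split` interleaves the captured-group text with the surrounding fragments.

[':-#', 'B8Q.;', '@-/', 'nRU,=', '#/&']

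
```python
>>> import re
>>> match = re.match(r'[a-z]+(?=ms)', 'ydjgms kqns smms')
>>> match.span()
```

(0, 4)

Lookahead/lookbehind check context without consuming it, so the matched span excludes the asserted characters.
`match` is anchored at position 0; if the pattern doesn't fit there, it returns None.
The match spans [0:4] → 'ydjg'.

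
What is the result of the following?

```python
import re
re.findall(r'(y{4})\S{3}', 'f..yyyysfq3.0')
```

This matches exactly 4 of a literal 'y' (captured); then exactly 3 of a non-whitespace character.
Because there's exactly one group, `findall` drops the full match and keeps group 1 from the one hit.

['yyyy']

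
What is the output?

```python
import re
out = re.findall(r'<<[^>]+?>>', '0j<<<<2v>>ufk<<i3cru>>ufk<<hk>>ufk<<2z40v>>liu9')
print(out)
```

['<<<<2v>>', '<<i3cru>>', '<<hk>>', '<<2z40v>>']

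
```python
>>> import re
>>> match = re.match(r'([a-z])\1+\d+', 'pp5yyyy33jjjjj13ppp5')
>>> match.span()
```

After group 1 captures some text, `\1` only succeeds where that same text appears again.
`re.match` won't scan ahead — the pattern has to work from the very first character.
The match spans [0:3] → 'pp5'.
Captured: group 1 = 'p'.

(0, 3)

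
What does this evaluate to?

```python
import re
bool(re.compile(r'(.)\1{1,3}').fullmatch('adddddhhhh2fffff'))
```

False

A backreference is literal: `\1` must see the identical characters the first group matched.
`re.fullmatch` requires the pattern to consume the entire string.
Here the pattern can't cover the whole string, so the call returns None, and `bool(None)` is False.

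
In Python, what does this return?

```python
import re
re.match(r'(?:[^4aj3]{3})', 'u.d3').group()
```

This matches exactly 3 of any character except [4aj3] (non-capturing group).
`re.match` won't scan ahead — the pattern has to work from the very first character.
The match spans [0:3] → 'u.d'.

'u.d'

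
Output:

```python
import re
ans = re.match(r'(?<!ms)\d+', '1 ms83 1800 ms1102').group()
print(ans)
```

1

`(?!…)`/`(?<!…)` only lets a position through if the neighbouring text does NOT match; no characters are consumed.
`re.match` won't scan ahead — the pattern has to work from the very first character.
The match spans [0:1] → '1'.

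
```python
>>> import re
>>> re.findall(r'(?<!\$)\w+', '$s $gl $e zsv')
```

['l', 'zsv']

Because the assertion is negative and zero-width, positions next to the forbidden text are skipped.
Since nothing is captured, `findall` lists the 2 matched substrings directly.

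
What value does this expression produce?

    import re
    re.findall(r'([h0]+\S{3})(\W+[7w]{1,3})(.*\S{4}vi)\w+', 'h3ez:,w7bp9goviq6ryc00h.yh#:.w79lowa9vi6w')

This matches one or more of one of [h0], then exactly 3 of a non-whitespace character (captured); then one or more of a non-word character, then 1 to 3 of one of [7w] (captured); then zero or more of any character, then exactly 4 of a non-whitespace character, then the literal 'vi' (captured); then one or more of a word character.
`findall` packs the 3 group values into a tuple for every match.

[('h3ez', ':,w7', 'bp9goviq6ryc00h.yh#:.w79lowa9vi')]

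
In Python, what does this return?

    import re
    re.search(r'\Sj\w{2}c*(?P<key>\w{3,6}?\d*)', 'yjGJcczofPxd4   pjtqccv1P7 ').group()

'yjGJcczof'

The pattern matches a non-whitespace character, then the literal 'j'; then exactly 2 of a word character, then zero or more of the literal 'c'; then 3 to 6 of a word character (lazy), then zero or more of a digit (captured as 'key').
Because the quantifier is non-greedy, it stops expanding at the earliest point where the rest of the pattern can succeed.
`re.search` tries every starting position until one works.
The match spans [0:9] → 'yjGJcczof'.
Captured: group 1 = 'zof'.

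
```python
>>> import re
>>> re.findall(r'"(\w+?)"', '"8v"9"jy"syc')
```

['8v', 'jy']

`findall` collects group 1 from each match (2 total).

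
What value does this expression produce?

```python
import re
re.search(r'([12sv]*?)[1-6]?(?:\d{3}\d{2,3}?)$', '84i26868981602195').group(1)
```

''

The match spans [10:17] → '1602195'.
Captured: group 1 = ''.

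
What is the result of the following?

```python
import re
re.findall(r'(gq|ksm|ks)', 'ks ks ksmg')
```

Branches in `(...|...)` are attempted left-to-right; the first branch that allows the whole pattern to succeed is taken.
Matches: at [0:2] match 'ks', group 1 = 'ks'; at [3:5] match 'ks', group 1 = 'ks'; at [6:9] match 'ksm', group 1 = 'ksm'.
One capturing group, so `findall` returns just the captured substring from each match — 3 in all.

['ks', 'ks', 'ksm']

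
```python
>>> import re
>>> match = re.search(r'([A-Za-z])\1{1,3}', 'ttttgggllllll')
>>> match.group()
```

'tttt'

`\1` is not a pattern — it's the concrete string captured by group 1, re-applied verbatim.
`re.search` scans for the first position where the pattern succeeds.
The match spans [0:4] → 'tttt'.
Captured: group 1 = 't'.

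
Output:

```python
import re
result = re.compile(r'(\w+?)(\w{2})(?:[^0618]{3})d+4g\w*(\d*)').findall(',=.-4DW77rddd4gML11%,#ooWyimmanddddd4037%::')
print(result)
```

[('4', 'DW', '')]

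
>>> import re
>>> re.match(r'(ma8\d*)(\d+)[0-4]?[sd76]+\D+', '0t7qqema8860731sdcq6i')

None

`match` is anchored at position 0; if the pattern doesn't fit there, it returns None.
Here position 0 doesn't satisfy it, so the call returns None.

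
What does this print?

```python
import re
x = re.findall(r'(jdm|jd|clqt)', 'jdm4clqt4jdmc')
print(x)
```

['jdm', 'clqt', 'jdm']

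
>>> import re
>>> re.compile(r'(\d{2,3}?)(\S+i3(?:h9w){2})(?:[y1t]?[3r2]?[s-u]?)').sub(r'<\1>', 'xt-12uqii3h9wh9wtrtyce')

'xt-<12>yce'

The pattern matches 2 to 3 of a digit (lazy) (captured); then one or more of a non-whitespace character, then the literal 'i3', then the literal 'h9w' repeated 2 times (captured); then optionally one of [y1t], then optionally one of [3r2], then optionally a character in [s-u] (non-capturing group).
Each match is replaced using the text its own group 1 captured.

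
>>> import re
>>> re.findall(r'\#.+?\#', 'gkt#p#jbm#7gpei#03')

A `+?`/`*?`/`{m,n}?` starts at its minimum and grows only as far as needed for what follows to match.
Walking the string: at [3:6] → '#p#'; at [9:16] → '#7gpei#'.
Since nothing is captured, `findall` lists the 2 matched substrings directly.

['#p#', '#7gpei#']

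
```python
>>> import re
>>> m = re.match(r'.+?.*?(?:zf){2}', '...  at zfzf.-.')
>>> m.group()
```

With `match`, the pattern is implicitly anchored at the beginning.
The match spans [0:12] → '...  at zfzf'.

'...  at zfzf'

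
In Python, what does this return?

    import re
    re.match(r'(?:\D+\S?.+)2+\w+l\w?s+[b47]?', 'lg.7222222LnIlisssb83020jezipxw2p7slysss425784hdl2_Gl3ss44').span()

This matches one or more of a non-digit, then optionally a non-whitespace character, then one or more of any character (non-capturing group); then one or more of a literal '2', then one or more of a word character, then the literal 'l'; then optionally a word character, then one or more of the literal 's', then optionally one of [b47].
`re.match` only tries the pattern at the start of the string.
The match spans [0:57] → 'lg.7222222LnIlisssb83020jezipxw2p7slysss425784hdl2_Gl3ss4'.

(0, 57)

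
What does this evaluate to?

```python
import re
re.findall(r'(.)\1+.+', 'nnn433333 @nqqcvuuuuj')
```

After group 1 captures some text, `\1` only succeeds where that same text appears again.
Scanning left to right: at [0:21] match 'nnn433333 @nqqcvuuuuj', group 1 = 'n'.
Because there's exactly one group, `findall` drops the full match and keeps group 1 from the one hit.

['n']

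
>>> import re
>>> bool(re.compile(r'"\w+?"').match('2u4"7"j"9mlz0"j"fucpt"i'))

With `match`, the pattern is implicitly anchored at the beginning.
Here position 0 doesn't satisfy it, so the call returns None, and `bool(None)` is False.

False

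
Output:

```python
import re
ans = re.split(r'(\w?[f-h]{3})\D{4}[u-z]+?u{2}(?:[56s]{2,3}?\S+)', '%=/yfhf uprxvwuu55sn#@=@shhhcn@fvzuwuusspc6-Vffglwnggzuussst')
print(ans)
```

Pattern: optionally a word character, then exactly 3 of a character in [f-h] (captured); then exactly 4 of a non-digit, then one or more of a character in [u-z] (lazy), then exactly 2 of a literal 'u'; then 2 to 3 of one of [56s] (lazy), then one or more of a non-whitespace character (non-capturing group).
Matches to split on: at [3:60] → 'yfhf uprxvwuu55sn#@=@shhhcn@fvzuwuusspc6-Vffglwnggzuussst'.
With a capturing group present, the delimiter's captured portion is kept in the result list.

['%=/', 'yfhf', '']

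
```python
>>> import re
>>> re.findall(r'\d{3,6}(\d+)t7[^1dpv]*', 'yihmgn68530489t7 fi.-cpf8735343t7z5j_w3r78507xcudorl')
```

['89', '3']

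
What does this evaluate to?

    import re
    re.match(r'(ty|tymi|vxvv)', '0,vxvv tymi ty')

None

`match` is anchored at position 0; if the pattern doesn't fit there, it returns None.
Here the string doesn't start with a match, so the call returns None.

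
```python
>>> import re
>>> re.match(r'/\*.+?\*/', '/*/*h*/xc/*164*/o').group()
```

'/*/*h*/'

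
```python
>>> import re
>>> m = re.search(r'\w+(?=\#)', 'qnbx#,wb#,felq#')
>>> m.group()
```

The positive lookaround only admits positions where the adjacent text matches; those characters stay outside the span.
`search` walks the string left to right and returns the first match it finds.
The match spans [0:4] → 'qnbx'.

'qnbx'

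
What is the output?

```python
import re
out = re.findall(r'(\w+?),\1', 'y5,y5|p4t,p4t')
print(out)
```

['y5', 'p4t']

The backreference `\1` re-matches whatever the first group consumed, character for character.
`findall` collects group 1 from each match (2 total).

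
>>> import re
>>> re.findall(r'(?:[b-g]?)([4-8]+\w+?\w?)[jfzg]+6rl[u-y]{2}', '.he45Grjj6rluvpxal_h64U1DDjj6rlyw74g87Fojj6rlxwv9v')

['45Gr', '64U1DD', '74g87Fo']

Because the quantifier is non-greedy, it stops expanding at the earliest point where the rest of the pattern can succeed.
Because there's exactly one group, `findall` drops the full match and keeps group 1 from each hit.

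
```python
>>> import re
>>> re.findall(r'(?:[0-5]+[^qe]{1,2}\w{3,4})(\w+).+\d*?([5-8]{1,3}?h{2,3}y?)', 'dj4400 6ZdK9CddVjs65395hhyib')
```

Pattern: one or more of a character in [0-5], then 1 to 2 of any character except [qe], then 3 to 4 of a word character (non-capturing group); then one or more of a word character (captured); then one or more of any character, then zero or more of a digit (lazy); then 1 to 3 of a character in [5-8] (lazy), then 2 to 3 of a literal 'h', then optionally the literal 'y' (captured).
Multiple groups make `findall` return tuples — one 2-tuple for the one match.

[('CddVjs653', '5hhy')]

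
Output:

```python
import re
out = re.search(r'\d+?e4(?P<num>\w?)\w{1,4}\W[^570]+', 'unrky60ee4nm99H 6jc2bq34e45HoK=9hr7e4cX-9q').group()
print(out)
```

34e45HoK=9hr

Pattern: one or more of a digit (lazy), then the literal 'e4'; then optionally a word character (captured as 'num'); then 1 to 4 of a word character, then a non-word character, then one or more of any character except [570].
The match spans [22:34] → '34e45HoK=9hr'.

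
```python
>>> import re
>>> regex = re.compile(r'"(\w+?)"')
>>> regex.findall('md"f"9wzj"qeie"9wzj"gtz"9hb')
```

Matches: at [2:5] match '"f"', group 1 = 'f'; at [9:15] match '"qeie"', group 1 = 'qeie'; at [19:24] match '"gtz"', group 1 = 'gtz'.
With a single group, `findall` returns only what that group captured — 3 items.

['f', 'qeie', 'gtz']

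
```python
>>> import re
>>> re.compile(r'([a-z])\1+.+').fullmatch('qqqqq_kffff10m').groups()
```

('q',)

The backreference `\1` re-matches whatever the first group consumed, character for character.
`re.fullmatch` requires the pattern to consume the entire string.
The match spans [0:14] → 'qqqqq_kffff10m'.
Captured: group 1 = 'q'.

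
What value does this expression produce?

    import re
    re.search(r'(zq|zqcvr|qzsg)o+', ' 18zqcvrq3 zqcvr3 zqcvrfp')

None

Here the pattern never matches, so the call returns None.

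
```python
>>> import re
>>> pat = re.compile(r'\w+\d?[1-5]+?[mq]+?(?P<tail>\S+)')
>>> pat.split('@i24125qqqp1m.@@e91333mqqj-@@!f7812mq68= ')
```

This matches one or more of a word character; then optionally a digit, then one or more of a character in [1-5] (lazy); then one or more of one of [mq] (lazy); then one or more of a non-whitespace character (captured as 'tail').
Matches to split on: at [1:40] → 'i24125qqqp1m.@@e91333mqqj-@@!f7812mq68='.
With a capturing group present, the delimiter's captured portion is kept in the result list.

['@', '.@@e91333mqqj-@@!f7812mq68=', ' ']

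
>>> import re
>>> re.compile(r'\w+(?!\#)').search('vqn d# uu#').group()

'vqn'

A negative assertion filters positions out without eating any characters.
The match spans [0:3] → 'vqn'.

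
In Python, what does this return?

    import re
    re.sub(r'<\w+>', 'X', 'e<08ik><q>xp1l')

'eXXxp1l'

`sub` substitutes 'X' at each match site.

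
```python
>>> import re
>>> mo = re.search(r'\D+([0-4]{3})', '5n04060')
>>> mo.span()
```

(1, 5)

Pattern: one or more of a non-digit; then exactly 3 of a character in [0-4] (captured).
The match spans [1:5] → 'n040'.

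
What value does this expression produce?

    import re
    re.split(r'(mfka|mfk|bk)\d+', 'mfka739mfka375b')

Matches to split on: at [0:7] → 'mfka739'; at [7:14] → 'mfka375'.
`re.split` interleaves the captured-group text with the surrounding fragments.

['', 'mfka', '', 'mfka', 'b']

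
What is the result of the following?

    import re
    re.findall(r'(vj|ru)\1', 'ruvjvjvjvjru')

`\1` has to match the exact text group 1 already captured.
One capturing group, so `findall` returns just the captured substring from each match — 2 in all.

['vj', 'vj']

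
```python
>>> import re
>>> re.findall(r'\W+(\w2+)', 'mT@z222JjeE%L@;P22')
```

['z222', 'P22']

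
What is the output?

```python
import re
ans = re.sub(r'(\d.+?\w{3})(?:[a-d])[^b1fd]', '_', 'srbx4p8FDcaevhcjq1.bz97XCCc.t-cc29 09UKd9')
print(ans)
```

srbx_evhcjq_t-cc_

With the lazy modifier that quantifier settles for the fewest repetitions that let the rest of the pattern succeed (the atoms after it are unaffected and can still be greedy).
Each match is replaced by '_'.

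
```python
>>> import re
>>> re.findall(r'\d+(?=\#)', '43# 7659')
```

['43']

Because the assertion is zero-width, the text it checks is not consumed and won't appear in the result.
Since nothing is captured, `findall` lists the 1 matched substring directly.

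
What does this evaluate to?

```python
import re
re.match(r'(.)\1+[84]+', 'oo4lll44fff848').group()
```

'oo4'

The backreference `\1` re-matches whatever the first group consumed, character for character.
`match` is anchored at position 0; if the pattern doesn't fit there, it returns None.
The match spans [0:3] → 'oo4'.
Captured: group 1 = 'o'.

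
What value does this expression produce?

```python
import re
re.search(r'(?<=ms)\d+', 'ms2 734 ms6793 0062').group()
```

The lookaround is zero-width — it requires the adjacent text to match without consuming it, so the asserted text isn't part of the match.
The match spans [2:3] → '2'.

'2'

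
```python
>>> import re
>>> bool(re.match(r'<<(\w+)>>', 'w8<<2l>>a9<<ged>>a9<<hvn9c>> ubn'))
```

False

With `match`, the pattern is implicitly anchored at the beginning.
Here position 0 doesn't satisfy it, so the call returns None, and `bool(None)` is False.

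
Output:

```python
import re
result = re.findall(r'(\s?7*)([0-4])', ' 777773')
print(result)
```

[(' 77777', '3')]

This matches optionally whitespace, then zero or more of the literal '7' (captured); then a character in [0-4] (captured).
Matches: at [0:7] match ' 777773', groups = (' 77777', '3').
2 groups means the one result is a tuple of 2 captured strings — 1 here.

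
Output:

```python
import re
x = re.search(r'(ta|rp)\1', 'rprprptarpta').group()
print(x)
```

rprp

`\1` has to match the exact text group 1 already captured.
The match spans [0:4] → 'rprp'.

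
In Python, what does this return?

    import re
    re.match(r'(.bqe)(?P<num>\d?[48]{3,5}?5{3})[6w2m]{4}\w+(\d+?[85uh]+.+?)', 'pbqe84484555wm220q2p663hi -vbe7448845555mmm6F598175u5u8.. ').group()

`re.match` won't scan ahead — the pattern has to work from the very first character.
The match spans [0:25] → 'pbqe84484555wm220q2p663hi'.

'pbqe84484555wm220q2p663hi'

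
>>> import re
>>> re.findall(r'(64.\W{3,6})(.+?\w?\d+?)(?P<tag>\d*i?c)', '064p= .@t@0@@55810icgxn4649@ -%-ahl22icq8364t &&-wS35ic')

[('64p= .@', 't@0@@55', '810ic'), ('649@ -%-', 'ahl2', '2ic'), ('64t &&-', 'wS3', '5ic')]

The pattern matches the literal '64', then any character, then 3 to 6 of a non-word character (captured); then one or more of any character (lazy), then optionally a word character, then one or more of a digit (lazy) (captured); then zero or more of a digit, then optionally a literal 'i', then a literal 'c' (captured as 'tag').
3 groups means each result is a tuple of 3 captured strings — 3 here.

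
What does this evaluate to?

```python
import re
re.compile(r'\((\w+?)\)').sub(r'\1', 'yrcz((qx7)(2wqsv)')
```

'yrcz(qx72wqsv'

Matches: at [5:10] → '(qx7)'; at [10:17] → '(2wqsv)'.
`\1` in the replacement pulls in group 1's text for each match.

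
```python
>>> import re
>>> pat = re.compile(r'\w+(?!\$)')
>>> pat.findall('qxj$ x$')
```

['qx']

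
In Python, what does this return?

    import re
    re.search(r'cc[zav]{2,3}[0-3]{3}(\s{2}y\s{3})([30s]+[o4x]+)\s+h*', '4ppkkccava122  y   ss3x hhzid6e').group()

'ccava122  y   ss3x hh'

The match spans [5:26] → 'ccava122  y   ss3x hh'.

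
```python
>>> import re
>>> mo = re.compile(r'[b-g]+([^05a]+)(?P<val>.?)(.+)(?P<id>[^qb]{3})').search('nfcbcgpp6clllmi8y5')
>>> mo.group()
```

Pattern: one or more of a character in [b-g]; then one or more of any character except [05a] (captured); then optionally any character (captured as 'val'); then one or more of any character (captured); then exactly 3 of any character except [qb] (captured as 'id').
`re.search` scans for the first position where the pattern succeeds.
The match spans [1:18] → 'fcbcgpp6clllmi8y5'.
Captured: group 1 = 'pp6clllm', group 2 = '', group 3 = 'i', group 4 = '8y5'.

'fcbcgpp6clllmi8y5'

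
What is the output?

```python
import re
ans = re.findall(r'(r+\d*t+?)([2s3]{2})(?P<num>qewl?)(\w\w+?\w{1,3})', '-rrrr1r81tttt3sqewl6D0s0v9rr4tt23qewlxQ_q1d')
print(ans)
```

[('r81tttt', '3s', 'qewl', '6D0s0'), ('rr4tt', '23', 'qewl', 'xQ_q1')]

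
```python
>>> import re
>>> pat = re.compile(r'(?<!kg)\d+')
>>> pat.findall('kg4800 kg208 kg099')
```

The negative lookahead/lookbehind blocks any match where the forbidden context is present.
Walking the string: at [3:6] → '800'; at [10:12] → '08'; at [16:18] → '99'.
No capturing groups, so `findall` returns the 3 full match strings.

['800', '08', '99']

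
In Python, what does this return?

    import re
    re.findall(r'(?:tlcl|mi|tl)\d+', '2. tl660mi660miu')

['tl660', 'mi660']

`findall` yields the raw match text (2 of them) because the pattern has no groups.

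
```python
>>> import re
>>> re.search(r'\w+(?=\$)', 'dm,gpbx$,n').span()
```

The lookaround is zero-width — it requires the adjacent text to match without consuming it, so the asserted text isn't part of the match.
The match spans [3:7] → 'gpbx'.

(3, 7)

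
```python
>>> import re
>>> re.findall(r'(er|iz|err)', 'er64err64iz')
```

Alternation tries branches left to right and keeps the first one that lets the overall match succeed at that position.
Matches: at [0:2] match 'er', group 1 = 'er'; at [4:6] match 'er', group 1 = 'er'; at [9:11] match 'iz', group 1 = 'iz'.
Because there's exactly one group, `findall` drops the full match and keeps group 1 from each hit.

['er', 'er', 'iz']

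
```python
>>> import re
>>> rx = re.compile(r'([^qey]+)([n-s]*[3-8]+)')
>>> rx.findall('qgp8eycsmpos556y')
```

[('gp', '8'), ('csmpos55', '6')]

Multiple groups make `findall` return tuples — one 2-tuple for each match.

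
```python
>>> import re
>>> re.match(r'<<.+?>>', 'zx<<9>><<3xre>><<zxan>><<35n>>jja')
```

With `match`, the pattern is implicitly anchored at the beginning.
Here the string doesn't start with a match, so the call returns None.

None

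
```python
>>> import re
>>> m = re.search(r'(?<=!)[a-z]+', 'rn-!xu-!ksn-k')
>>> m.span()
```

(4, 6)

Lookahead/lookbehind check context without consuming it, so the matched span excludes the asserted characters.
The match spans [4:6] → 'xu'.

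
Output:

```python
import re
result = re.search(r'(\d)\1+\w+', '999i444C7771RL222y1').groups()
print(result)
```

('9',)

The match spans [0:19] → '999i444C7771RL222y1'.
Captured: group 1 = '9'.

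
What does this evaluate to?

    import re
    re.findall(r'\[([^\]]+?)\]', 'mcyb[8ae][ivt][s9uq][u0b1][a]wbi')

['8ae', 'ivt', 's9uq', 'u0b1', 'a']

Walking the string: at [4:9] match '[8ae]', group 1 = '8ae'; at [9:14] match '[ivt]', group 1 = 'ivt'; at [14:20] match '[s9uq]', group 1 = 's9uq'; at [20:26] match '[u0b1]', group 1 = 'u0b1'; at [26:29] match '[a]', group 1 = 'a'.
Because there's exactly one group, `findall` drops the full match and keeps group 1 from each hit.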